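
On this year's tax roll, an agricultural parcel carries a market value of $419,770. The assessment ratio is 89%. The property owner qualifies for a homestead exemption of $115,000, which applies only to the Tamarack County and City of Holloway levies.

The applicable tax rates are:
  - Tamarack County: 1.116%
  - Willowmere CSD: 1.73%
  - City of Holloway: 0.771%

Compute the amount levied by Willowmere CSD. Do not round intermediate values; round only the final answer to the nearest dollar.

$6,463

Assessed value = $419,770 × 0.89 = $373,595.3
Willowmere CSD taxable value = $373,595.3 (exemption does not apply)
Willowmere CSD levy = $373,595.3 × 0.0173 = $6,463.19869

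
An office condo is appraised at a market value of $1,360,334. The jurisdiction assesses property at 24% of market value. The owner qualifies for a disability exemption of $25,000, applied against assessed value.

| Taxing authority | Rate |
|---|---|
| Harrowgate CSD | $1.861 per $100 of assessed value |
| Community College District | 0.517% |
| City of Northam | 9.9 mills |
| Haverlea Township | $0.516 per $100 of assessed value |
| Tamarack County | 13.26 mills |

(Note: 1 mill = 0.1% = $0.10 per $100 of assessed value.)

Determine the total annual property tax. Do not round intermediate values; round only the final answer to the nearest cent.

$15,707.12

Assessed value = $1,360,334 × 0.24 = $326,480.16
Taxable value = $326,480.16 − $25,000 = $301,480.16
Harrowgate CSD: $301,480.16 × 0.01861 = $5,610.5457776
Community College District: $301,480.16 × 0.00517 = $1,558.6524272
City of Northam: $301,480.16 × 0.0099 = $2,984.653584
Haverlea Township: $301,480.16 × 0.00516 = $1,555.6376256
Tamarack County: $301,480.16 × 0.01326 = $3,997.6269216
Total = $15,707.116336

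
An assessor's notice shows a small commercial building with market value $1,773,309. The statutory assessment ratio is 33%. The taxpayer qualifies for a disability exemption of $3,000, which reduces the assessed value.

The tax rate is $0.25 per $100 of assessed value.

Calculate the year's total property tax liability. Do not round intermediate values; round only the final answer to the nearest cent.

Assessed value = $1,773,309 × 0.33 = $585,191.97
Taxable value = $585,191.97 − $3,000 = $582,191.97
Tax = $582,191.97 × 0.0025 = $1,455.479925

$1,455.48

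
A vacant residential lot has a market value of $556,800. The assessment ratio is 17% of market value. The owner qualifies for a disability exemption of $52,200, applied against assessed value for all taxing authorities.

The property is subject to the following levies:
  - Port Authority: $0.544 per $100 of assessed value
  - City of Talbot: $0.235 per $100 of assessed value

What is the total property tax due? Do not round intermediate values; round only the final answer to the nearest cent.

$330.73

Assessed value = $556,800 × 0.17 = $94,656
Taxable value = $94,656 − $52,200 = $42,456
Port Authority: $42,456 × 0.00544 = $230.96064
City of Talbot: $42,456 × 0.00235 = $99.7716
Total = $230.96064 + $99.7716 = $330.73224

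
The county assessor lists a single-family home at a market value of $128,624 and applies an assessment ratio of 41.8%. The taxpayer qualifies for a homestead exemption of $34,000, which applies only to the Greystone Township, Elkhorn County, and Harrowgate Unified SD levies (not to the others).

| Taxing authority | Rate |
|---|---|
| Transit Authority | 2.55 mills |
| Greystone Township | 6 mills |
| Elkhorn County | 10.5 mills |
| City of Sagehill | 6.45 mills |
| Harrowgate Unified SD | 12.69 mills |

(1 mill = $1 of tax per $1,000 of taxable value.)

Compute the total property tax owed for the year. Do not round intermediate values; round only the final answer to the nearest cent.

Assessed value = $128,624 × 0.418 = $53,764.832
Transit Authority: $53,764.832 × 0.00255 = $137.1003216
Greystone Township: ($53,764.832 − $34,000) × 0.006 = $19,764.832 × 0.006 = $118.588992
Elkhorn County: ($53,764.832 − $34,000) × 0.0105 = $19,764.832 × 0.0105 = $207.530736
City of Sagehill: $53,764.832 × 0.00645 = $346.7831664
Harrowgate Unified SD: ($53,764.832 − $34,000) × 0.01269 = $19,764.832 × 0.01269 = $250.81571808
Total = $1,060.81893408

$1,060.82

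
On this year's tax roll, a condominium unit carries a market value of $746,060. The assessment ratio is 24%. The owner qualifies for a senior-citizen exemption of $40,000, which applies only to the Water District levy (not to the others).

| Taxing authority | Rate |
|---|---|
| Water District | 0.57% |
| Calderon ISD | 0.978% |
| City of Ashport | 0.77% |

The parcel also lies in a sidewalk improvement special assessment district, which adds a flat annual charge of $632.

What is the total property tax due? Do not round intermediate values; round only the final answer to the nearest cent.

Assessed value = $746,060 × 0.24 = $179,054.4
Water District: ($179,054.4 − $40,000) × 0.0057 = $139,054.4 × 0.0057 = $792.61008
Calderon ISD: $179,054.4 × 0.00978 = $1,751.152032
City of Ashport: $179,054.4 × 0.0077 = $1,378.71888
Levies subtotal = $3,922.480992
Total = $3,922.480992 + $632 = $4,554.480992

$4,554.48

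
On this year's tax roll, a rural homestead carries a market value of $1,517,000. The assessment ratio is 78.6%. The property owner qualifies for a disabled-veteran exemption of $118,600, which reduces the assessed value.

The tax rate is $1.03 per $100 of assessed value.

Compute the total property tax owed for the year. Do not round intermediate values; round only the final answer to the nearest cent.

Assessed value = $1,517,000 × 0.786 = $1,192,362
Taxable value = $1,192,362 − $118,600 = $1,073,762
Tax = $1,073,762 × 0.0103 = $11,059.7486

$11,059.75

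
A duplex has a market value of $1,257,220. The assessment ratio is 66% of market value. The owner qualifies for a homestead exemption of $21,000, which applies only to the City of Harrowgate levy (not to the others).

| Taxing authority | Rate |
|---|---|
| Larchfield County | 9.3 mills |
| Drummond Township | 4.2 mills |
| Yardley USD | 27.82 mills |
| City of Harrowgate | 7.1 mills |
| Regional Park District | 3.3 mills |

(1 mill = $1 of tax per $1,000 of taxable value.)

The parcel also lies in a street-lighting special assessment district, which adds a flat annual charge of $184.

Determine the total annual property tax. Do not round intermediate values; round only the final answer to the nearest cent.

$42,950.36

Assessed value = $1,257,220 × 0.66 = $829,765.2
Larchfield County: $829,765.2 × 0.0093 = $7,716.81636
Drummond Township: $829,765.2 × 0.0042 = $3,485.01384
Yardley USD: $829,765.2 × 0.02782 = $23,084.067864
City of Harrowgate: ($829,765.2 − $21,000) × 0.0071 = $808,765.2 × 0.0071 = $5,742.23292
Regional Park District: $829,765.2 × 0.0033 = $2,738.22516
Levies subtotal = $42,766.356144
Total = $42,766.356144 + $184 = $42,950.356144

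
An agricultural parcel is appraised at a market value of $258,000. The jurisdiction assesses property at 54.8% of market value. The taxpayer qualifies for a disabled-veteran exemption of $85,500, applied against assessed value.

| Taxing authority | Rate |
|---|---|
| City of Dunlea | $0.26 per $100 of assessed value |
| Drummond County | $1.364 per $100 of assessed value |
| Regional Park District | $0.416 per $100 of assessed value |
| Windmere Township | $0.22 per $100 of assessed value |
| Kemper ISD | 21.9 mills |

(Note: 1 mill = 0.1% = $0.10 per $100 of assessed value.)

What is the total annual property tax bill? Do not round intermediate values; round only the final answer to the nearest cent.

Assessed value = $258,000 × 0.548 = $141,384
Taxable value = $141,384 − $85,500 = $55,884
City of Dunlea: $55,884 × 0.0026 = $145.2984
Drummond County: $55,884 × 0.01364 = $762.25776
Regional Park District: $55,884 × 0.00416 = $232.47744
Windmere Township: $55,884 × 0.0022 = $122.9448
Kemper ISD: $55,884 × 0.0219 = $1,223.8596
Total = $2,486.838

$2,486.84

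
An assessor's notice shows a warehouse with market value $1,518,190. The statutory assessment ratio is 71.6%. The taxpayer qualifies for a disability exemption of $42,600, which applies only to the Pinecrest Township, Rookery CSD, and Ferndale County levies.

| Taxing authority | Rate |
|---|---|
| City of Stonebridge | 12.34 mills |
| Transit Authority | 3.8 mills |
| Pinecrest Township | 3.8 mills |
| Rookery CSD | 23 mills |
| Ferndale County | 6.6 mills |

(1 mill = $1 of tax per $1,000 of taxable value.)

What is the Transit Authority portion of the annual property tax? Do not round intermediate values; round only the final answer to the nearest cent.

$4,130.69

Assessed value = $1,518,190 × 0.716 = $1,087,024.04
Transit Authority taxable value = $1,087,024.04 (exemption does not apply)
Transit Authority levy = $1,087,024.04 × 0.0038 = $4,130.691352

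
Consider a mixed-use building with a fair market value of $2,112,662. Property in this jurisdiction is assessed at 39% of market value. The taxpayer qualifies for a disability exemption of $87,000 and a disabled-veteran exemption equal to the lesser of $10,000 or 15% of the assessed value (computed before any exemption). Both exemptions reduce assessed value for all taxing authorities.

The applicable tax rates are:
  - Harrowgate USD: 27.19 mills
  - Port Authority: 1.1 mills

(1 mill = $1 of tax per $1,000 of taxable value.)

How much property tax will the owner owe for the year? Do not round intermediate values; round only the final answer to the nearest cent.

$20,565.08

Assessed value = $2,112,662 × 0.39 = $823,938.18
Disabled-veteran exemption = min($10,000, 15% × $823,938.18) = min($10,000, $123,590.727) = $10,000 (dollar cap binds)
Taxable value = $823,938.18 − $87,000 − $10,000 = $726,938.18
Harrowgate USD: $726,938.18 × 0.02719 = $19,765.4491142
Port Authority: $726,938.18 × 0.0011 = $799.631998
Total = $20,565.0811122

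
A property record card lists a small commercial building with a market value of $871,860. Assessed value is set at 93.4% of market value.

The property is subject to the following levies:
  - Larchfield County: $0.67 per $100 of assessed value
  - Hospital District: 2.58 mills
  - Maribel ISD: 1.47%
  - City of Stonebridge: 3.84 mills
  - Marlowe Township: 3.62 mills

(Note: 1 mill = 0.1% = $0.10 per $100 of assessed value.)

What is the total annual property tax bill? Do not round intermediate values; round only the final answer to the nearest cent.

Assessed value = $871,860 × 0.934 = $814,317.24
Larchfield County: $814,317.24 × 0.0067 = $5,455.925508
Hospital District: $814,317.24 × 0.00258 = $2,100.9384792
Maribel ISD: $814,317.24 × 0.0147 = $11,970.463428
City of Stonebridge: $814,317.24 × 0.00384 = $3,126.9782016
Marlowe Township: $814,317.24 × 0.00362 = $2,947.8284088
Total = $25,602.1340256

$25,602.13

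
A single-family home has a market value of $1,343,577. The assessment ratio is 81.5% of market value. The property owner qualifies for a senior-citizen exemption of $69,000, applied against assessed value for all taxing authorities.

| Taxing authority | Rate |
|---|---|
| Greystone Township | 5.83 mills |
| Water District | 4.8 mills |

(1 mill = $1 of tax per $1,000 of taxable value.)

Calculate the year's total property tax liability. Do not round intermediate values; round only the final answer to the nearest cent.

$10,906.54

Assessed value = $1,343,577 × 0.815 = $1,095,015.255
Taxable value = $1,095,015.255 − $69,000 = $1,026,015.255
Greystone Township: $1,026,015.255 × 0.00583 = $5,981.66893665
Water District: $1,026,015.255 × 0.0048 = $4,924.873224
Total = $5,981.66893665 + $4,924.873224 = $10,906.54216065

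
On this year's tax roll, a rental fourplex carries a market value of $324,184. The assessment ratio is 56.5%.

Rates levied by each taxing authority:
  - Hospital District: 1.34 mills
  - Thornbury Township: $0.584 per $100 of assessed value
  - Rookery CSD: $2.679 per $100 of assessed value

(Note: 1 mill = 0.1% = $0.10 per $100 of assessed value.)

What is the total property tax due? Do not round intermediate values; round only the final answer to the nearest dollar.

$6,222

Assessed value = $324,184 × 0.565 = $183,163.96
Hospital District: $183,163.96 × 0.00134 = $245.4397064
Thornbury Township: $183,163.96 × 0.00584 = $1,069.6775264
Rookery CSD: $183,163.96 × 0.02679 = $4,906.9624884
Total = $6,222.0797212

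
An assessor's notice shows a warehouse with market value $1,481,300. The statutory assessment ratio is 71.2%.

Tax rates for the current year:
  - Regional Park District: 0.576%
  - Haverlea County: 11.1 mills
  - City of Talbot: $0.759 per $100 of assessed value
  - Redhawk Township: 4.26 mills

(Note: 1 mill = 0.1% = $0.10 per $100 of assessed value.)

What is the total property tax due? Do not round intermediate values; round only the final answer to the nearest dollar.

$30,280

Assessed value = $1,481,300 × 0.712 = $1,054,685.6
Regional Park District: $1,054,685.6 × 0.00576 = $6,074.989056
Haverlea County: $1,054,685.6 × 0.0111 = $11,707.01016
City of Talbot: $1,054,685.6 × 0.00759 = $8,005.063704
Redhawk Township: $1,054,685.6 × 0.00426 = $4,492.960656
Total = $30,280.023576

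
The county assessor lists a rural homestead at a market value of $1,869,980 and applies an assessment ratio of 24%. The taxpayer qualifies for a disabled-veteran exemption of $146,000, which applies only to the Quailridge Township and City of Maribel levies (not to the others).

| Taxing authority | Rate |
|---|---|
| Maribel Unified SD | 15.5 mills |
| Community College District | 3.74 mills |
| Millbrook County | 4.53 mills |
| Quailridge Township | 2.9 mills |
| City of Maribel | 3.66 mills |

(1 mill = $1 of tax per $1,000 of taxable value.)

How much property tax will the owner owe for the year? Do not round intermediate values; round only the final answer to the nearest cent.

$12,654.20

Assessed value = $1,869,980 × 0.24 = $448,795.2
Maribel Unified SD: $448,795.2 × 0.0155 = $6,956.3256
Community College District: $448,795.2 × 0.00374 = $1,678.494048
Millbrook County: $448,795.2 × 0.00453 = $2,033.042256
Quailridge Township: ($448,795.2 − $146,000) × 0.0029 = $302,795.2 × 0.0029 = $878.10608
City of Maribel: ($448,795.2 − $146,000) × 0.00366 = $302,795.2 × 0.00366 = $1,108.230432
Total = $12,654.198416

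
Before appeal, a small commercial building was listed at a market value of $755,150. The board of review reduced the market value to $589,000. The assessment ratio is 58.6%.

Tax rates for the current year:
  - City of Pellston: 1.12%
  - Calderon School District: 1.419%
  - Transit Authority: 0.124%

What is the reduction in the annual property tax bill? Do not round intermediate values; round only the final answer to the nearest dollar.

Old assessed value = $755,150 × 0.586 = $442,517.9
New assessed value = $589,000 × 0.586 = $345,154
Combined rate = 0.0112 + 0.01419 + 0.00124 = 0.02663
Old tax = $442,517.9 × 0.02663 = $11,784.251677
New tax = $345,154 × 0.02663 = $9,191.45102
Reduction = $11,784.251677 − $9,191.45102 = $2,592.800657

$2,593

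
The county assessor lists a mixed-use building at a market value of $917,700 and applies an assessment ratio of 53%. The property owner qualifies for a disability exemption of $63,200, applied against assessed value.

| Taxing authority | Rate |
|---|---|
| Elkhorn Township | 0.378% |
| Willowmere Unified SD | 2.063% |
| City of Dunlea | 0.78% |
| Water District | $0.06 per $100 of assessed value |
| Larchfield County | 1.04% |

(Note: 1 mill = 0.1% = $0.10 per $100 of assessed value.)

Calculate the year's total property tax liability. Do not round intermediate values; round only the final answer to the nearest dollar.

$18,286

Assessed value = $917,700 × 0.53 = $486,381
Taxable value = $486,381 − $63,200 = $423,181
Elkhorn Township: $423,181 × 0.00378 = $1,599.62418
Willowmere Unified SD: $423,181 × 0.02063 = $8,730.22403
City of Dunlea: $423,181 × 0.0078 = $3,300.8118
Water District: $423,181 × 0.0006 = $253.9086
Larchfield County: $423,181 × 0.0104 = $4,401.0824
Total = $18,285.65101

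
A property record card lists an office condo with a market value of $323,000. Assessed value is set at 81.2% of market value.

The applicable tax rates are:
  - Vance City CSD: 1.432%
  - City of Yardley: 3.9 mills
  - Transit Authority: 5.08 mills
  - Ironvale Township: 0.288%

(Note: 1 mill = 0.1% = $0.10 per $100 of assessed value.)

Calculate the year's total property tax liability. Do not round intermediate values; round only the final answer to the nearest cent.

$6,866.39

Assessed value = $323,000 × 0.812 = $262,276
Vance City CSD: $262,276 × 0.01432 = $3,755.79232
City of Yardley: $262,276 × 0.0039 = $1,022.8764
Transit Authority: $262,276 × 0.00508 = $1,332.36208
Ironvale Township: $262,276 × 0.00288 = $755.35488
Total = $6,866.38568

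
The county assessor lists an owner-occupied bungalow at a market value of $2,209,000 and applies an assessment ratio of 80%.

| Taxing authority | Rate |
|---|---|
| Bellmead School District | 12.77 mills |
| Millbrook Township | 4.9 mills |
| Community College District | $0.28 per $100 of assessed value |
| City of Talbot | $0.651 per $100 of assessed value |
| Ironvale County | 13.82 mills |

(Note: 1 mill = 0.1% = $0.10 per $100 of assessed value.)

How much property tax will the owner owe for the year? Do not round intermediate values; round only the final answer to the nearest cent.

Assessed value = $2,209,000 × 0.8 = $1,767,200
Bellmead School District: $1,767,200 × 0.01277 = $22,567.144
Millbrook Township: $1,767,200 × 0.0049 = $8,659.28
Community College District: $1,767,200 × 0.0028 = $4,948.16
City of Talbot: $1,767,200 × 0.00651 = $11,504.472
Ironvale County: $1,767,200 × 0.01382 = $24,422.704
Total = $72,101.76

$72,101.76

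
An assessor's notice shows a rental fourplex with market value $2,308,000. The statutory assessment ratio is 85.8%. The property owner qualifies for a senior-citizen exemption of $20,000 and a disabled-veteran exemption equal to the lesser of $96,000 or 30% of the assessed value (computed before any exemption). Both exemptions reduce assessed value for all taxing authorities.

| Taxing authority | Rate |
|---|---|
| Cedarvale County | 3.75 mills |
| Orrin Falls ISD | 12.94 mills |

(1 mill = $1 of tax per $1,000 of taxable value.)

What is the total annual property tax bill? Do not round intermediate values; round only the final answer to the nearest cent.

$31,114.57

Assessed value = $2,308,000 × 0.858 = $1,980,264
Disabled-veteran exemption = min($96,000, 30% × $1,980,264) = min($96,000, $594,079.2) = $96,000 (dollar cap binds)
Taxable value = $1,980,264 − $20,000 − $96,000 = $1,864,264
Cedarvale County: $1,864,264 × 0.00375 = $6,990.99
Orrin Falls ISD: $1,864,264 × 0.01294 = $24,123.57616
Total = $31,114.56616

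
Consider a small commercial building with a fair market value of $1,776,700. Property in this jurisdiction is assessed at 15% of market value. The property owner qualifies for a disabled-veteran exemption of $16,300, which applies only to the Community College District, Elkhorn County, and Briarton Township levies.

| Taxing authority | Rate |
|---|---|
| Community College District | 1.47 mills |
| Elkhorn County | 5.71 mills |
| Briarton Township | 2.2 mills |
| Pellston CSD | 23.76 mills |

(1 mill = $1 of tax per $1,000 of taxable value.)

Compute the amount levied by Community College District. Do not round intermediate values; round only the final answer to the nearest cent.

Assessed value = $1,776,700 × 0.15 = $266,505
Community College District taxable value = $266,505 − $16,300 = $250,205
Community College District levy = $250,205 × 0.00147 = $367.80135

$367.80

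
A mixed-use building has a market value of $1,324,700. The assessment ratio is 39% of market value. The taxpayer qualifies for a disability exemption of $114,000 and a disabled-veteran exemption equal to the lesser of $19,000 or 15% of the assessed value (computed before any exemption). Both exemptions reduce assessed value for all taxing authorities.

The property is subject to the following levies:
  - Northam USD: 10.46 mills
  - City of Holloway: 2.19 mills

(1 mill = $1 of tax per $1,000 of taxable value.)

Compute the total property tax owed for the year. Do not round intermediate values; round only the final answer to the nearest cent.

$4,852.96

Assessed value = $1,324,700 × 0.39 = $516,633
Disabled-veteran exemption = min($19,000, 15% × $516,633) = min($19,000, $77,494.95) = $19,000 (dollar cap binds)
Taxable value = $516,633 − $114,000 − $19,000 = $383,633
Northam USD: $383,633 × 0.01046 = $4,012.80118
City of Holloway: $383,633 × 0.00219 = $840.15627
Total = $4,852.95745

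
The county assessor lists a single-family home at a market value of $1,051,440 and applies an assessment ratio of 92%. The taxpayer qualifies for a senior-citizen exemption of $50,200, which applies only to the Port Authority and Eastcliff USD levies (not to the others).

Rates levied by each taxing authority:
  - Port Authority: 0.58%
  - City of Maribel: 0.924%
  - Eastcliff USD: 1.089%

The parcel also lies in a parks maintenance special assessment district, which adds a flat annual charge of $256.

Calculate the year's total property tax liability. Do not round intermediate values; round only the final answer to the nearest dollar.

$24,501

Assessed value = $1,051,440 × 0.92 = $967,324.8
Port Authority: ($967,324.8 − $50,200) × 0.0058 = $917,124.8 × 0.0058 = $5,319.32384
City of Maribel: $967,324.8 × 0.00924 = $8,938.081152
Eastcliff USD: ($967,324.8 − $50,200) × 0.01089 = $917,124.8 × 0.01089 = $9,987.489072
Levies subtotal = $24,244.894064
Total = $24,244.894064 + $256 = $24,500.894064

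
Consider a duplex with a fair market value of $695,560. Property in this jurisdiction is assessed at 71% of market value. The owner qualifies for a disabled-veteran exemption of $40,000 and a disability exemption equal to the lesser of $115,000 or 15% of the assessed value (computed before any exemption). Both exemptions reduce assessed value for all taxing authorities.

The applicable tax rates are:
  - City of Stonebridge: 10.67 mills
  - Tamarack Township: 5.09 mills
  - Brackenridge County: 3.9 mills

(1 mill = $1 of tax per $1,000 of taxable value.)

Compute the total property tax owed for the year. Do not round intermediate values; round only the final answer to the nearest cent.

$7,466.29

Assessed value = $695,560 × 0.71 = $493,847.6
Disability exemption = min($115,000, 15% × $493,847.6) = min($115,000, $74,077.14) = $74,077.14 (percentage binds)
Taxable value = $493,847.6 − $40,000 − $74,077.14 = $379,770.46
City of Stonebridge: $379,770.46 × 0.01067 = $4,052.1508082
Tamarack Township: $379,770.46 × 0.00509 = $1,933.0316414
Brackenridge County: $379,770.46 × 0.0039 = $1,481.104794
Total = $7,466.2872436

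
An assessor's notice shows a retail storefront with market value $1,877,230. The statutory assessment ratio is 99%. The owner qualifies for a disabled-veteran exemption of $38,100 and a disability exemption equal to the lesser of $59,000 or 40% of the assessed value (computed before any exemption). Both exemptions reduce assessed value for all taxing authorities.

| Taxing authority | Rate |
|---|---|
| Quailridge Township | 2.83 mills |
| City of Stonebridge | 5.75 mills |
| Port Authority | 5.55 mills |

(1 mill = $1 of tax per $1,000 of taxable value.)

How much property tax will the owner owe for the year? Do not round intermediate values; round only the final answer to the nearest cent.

$24,887.98

Assessed value = $1,877,230 × 0.99 = $1,858,457.7
Disability exemption = min($59,000, 40% × $1,858,457.7) = min($59,000, $743,383.08) = $59,000 (dollar cap binds)
Taxable value = $1,858,457.7 − $38,100 − $59,000 = $1,761,357.7
Quailridge Township: $1,761,357.7 × 0.00283 = $4,984.642291
City of Stonebridge: $1,761,357.7 × 0.00575 = $10,127.806775
Port Authority: $1,761,357.7 × 0.00555 = $9,775.535235
Total = $24,887.984301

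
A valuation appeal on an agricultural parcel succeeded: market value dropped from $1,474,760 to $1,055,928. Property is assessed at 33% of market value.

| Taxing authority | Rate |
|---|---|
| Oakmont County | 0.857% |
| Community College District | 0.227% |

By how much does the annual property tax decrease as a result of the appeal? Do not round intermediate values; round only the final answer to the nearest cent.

Old assessed value = $1,474,760 × 0.33 = $486,670.8
New assessed value = $1,055,928 × 0.33 = $348,456.24
Combined rate = 0.00857 + 0.00227 = 0.01084
Old tax = $486,670.8 × 0.01084 = $5,275.511472
New tax = $348,456.24 × 0.01084 = $3,777.2656416
Reduction = $5,275.511472 − $3,777.2656416 = $1,498.2458304

$1,498.25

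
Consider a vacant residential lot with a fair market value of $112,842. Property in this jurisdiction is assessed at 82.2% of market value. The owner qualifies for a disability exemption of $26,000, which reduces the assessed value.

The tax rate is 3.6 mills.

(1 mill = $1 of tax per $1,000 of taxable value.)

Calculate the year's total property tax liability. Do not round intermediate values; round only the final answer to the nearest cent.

$240.32

Assessed value = $112,842 × 0.822 = $92,756.124
Taxable value = $92,756.124 − $26,000 = $66,756.124
Tax = $66,756.124 × 0.0036 = $240.3220464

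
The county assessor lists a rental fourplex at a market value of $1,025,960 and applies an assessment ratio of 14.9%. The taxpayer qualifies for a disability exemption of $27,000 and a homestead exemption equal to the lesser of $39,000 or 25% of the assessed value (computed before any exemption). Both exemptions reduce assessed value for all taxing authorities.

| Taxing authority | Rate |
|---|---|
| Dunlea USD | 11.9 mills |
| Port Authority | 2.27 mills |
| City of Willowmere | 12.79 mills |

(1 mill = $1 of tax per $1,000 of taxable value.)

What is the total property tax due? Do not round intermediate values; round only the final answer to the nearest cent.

$2,363.07

Assessed value = $1,025,960 × 0.149 = $152,868.04
Homestead exemption = min($39,000, 25% × $152,868.04) = min($39,000, $38,217.01) = $38,217.01 (percentage binds)
Taxable value = $152,868.04 − $27,000 − $38,217.01 = $87,651.03
Dunlea USD: $87,651.03 × 0.0119 = $1,043.047257
Port Authority: $87,651.03 × 0.00227 = $198.9678381
City of Willowmere: $87,651.03 × 0.01279 = $1,121.0566737
Total = $2,363.0717688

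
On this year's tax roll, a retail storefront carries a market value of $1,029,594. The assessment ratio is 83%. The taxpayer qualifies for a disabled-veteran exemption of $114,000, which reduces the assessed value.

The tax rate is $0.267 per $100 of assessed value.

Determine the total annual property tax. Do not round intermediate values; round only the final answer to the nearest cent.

$1,977.30

Assessed value = $1,029,594 × 0.83 = $854,563.02
Taxable value = $854,563.02 − $114,000 = $740,563.02
Tax = $740,563.02 × 0.00267 = $1,977.3032634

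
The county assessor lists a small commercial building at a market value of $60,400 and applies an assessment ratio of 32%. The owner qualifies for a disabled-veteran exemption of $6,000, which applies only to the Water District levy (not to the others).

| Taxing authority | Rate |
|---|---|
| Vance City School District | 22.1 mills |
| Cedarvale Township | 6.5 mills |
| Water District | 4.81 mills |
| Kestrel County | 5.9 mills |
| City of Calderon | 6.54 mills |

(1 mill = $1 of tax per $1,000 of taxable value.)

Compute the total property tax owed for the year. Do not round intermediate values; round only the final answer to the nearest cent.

Assessed value = $60,400 × 0.32 = $19,328
Vance City School District: $19,328 × 0.0221 = $427.1488
Cedarvale Township: $19,328 × 0.0065 = $125.632
Water District: ($19,328 − $6,000) × 0.00481 = $13,328 × 0.00481 = $64.10768
Kestrel County: $19,328 × 0.0059 = $114.0352
City of Calderon: $19,328 × 0.00654 = $126.40512
Total = $857.3288

$857.33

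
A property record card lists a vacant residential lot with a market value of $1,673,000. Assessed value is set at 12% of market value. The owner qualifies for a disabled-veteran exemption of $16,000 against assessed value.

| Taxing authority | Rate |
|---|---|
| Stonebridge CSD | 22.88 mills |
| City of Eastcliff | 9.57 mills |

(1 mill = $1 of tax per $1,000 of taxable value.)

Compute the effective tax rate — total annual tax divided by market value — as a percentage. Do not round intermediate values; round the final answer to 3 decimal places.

Assessed value = $1,673,000 × 0.12 = $200,760
Taxable value = $200,760 − $16,000 = $184,760
Stonebridge CSD: $184,760 × 0.02288 = $4,227.3088
City of Eastcliff: $184,760 × 0.00957 = $1,768.1532
Total tax = $5,995.462
Effective rate = $5,995.462 ÷ $1,673,000 = 0.358% of market value

0.358%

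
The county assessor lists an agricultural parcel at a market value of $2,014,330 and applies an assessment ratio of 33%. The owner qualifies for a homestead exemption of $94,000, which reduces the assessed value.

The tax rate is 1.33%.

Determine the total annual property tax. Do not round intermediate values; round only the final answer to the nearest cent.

$7,590.69

Assessed value = $2,014,330 × 0.33 = $664,728.9
Taxable value = $664,728.9 − $94,000 = $570,728.9
Tax = $570,728.9 × 0.0133 = $7,590.69437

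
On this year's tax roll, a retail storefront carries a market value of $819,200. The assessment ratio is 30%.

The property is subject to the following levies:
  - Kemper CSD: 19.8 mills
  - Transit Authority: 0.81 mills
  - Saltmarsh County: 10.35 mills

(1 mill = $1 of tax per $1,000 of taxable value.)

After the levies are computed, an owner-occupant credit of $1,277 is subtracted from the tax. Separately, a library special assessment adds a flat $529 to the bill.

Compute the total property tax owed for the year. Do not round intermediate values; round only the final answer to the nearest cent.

$6,860.73

Assessed value = $819,200 × 0.3 = $245,760
Kemper CSD: $245,760 × 0.0198 = $4,866.048
Transit Authority: $245,760 × 0.00081 = $199.0656
Saltmarsh County: $245,760 × 0.01035 = $2,543.616
Levies subtotal = $7,608.7296
After credit = $7,608.7296 − $1,277 = $6,331.7296
Total = $6,331.7296 + $529 = $6,860.7296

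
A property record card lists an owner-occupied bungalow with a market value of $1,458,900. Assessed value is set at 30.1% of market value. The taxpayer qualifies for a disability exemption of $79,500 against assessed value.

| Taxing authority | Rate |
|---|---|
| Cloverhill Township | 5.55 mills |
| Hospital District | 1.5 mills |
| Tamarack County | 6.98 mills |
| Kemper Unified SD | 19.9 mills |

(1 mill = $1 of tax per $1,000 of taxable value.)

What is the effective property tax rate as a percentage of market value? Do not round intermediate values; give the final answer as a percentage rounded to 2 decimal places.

Assessed value = $1,458,900 × 0.301 = $439,128.9
Taxable value = $439,128.9 − $79,500 = $359,628.9
Cloverhill Township: $359,628.9 × 0.00555 = $1,995.940395
Hospital District: $359,628.9 × 0.0015 = $539.44335
Tamarack County: $359,628.9 × 0.00698 = $2,510.209722
Kemper Unified SD: $359,628.9 × 0.0199 = $7,156.61511
Total tax = $12,202.208577
Effective rate = $12,202.208577 ÷ $1,458,900 = 0.84% of market value

0.84%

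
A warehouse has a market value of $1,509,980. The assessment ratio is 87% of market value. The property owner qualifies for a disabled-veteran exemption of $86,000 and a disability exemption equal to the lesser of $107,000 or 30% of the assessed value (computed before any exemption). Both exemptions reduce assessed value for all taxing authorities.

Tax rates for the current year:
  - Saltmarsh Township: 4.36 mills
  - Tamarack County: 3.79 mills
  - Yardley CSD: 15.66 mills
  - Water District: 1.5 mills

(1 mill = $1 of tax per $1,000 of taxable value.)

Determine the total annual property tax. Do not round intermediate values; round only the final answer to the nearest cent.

$28,364.48

Assessed value = $1,509,980 × 0.87 = $1,313,682.6
Disability exemption = min($107,000, 30% × $1,313,682.6) = min($107,000, $394,104.78) = $107,000 (dollar cap binds)
Taxable value = $1,313,682.6 − $86,000 − $107,000 = $1,120,682.6
Saltmarsh Township: $1,120,682.6 × 0.00436 = $4,886.176136
Tamarack County: $1,120,682.6 × 0.00379 = $4,247.387054
Yardley CSD: $1,120,682.6 × 0.01566 = $17,549.889516
Water District: $1,120,682.6 × 0.0015 = $1,681.0239
Total = $28,364.476606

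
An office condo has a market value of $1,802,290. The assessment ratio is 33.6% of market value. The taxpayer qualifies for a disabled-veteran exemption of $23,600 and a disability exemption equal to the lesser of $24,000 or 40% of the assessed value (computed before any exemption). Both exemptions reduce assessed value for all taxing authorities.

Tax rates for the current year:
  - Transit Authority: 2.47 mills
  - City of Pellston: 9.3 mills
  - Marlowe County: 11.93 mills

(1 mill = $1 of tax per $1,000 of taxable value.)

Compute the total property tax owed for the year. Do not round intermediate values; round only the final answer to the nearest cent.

Assessed value = $1,802,290 × 0.336 = $605,569.44
Disability exemption = min($24,000, 40% × $605,569.44) = min($24,000, $242,227.776) = $24,000 (dollar cap binds)
Taxable value = $605,569.44 − $23,600 − $24,000 = $557,969.44
Transit Authority: $557,969.44 × 0.00247 = $1,378.1845168
City of Pellston: $557,969.44 × 0.0093 = $5,189.115792
Marlowe County: $557,969.44 × 0.01193 = $6,656.5754192
Total = $13,223.875728

$13,223.88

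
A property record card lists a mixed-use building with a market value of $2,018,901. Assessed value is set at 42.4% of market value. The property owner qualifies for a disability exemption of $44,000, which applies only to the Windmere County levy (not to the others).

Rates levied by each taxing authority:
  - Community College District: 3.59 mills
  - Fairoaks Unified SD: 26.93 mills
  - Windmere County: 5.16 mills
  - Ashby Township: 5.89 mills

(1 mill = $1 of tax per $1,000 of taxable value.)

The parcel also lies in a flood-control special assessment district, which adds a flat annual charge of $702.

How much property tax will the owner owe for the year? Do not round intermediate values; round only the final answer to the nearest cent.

$36,059.46

Assessed value = $2,018,901 × 0.424 = $856,014.024
Community College District: $856,014.024 × 0.00359 = $3,073.09034616
Fairoaks Unified SD: $856,014.024 × 0.02693 = $23,052.45766632
Windmere County: ($856,014.024 − $44,000) × 0.00516 = $812,014.024 × 0.00516 = $4,189.99236384
Ashby Township: $856,014.024 × 0.00589 = $5,041.92260136
Levies subtotal = $35,357.46297768
Total = $35,357.46297768 + $702 = $36,059.46297768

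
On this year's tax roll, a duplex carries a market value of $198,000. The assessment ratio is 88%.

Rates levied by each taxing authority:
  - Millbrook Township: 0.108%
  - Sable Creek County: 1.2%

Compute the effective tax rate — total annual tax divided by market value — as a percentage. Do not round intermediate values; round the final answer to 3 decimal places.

Assessed value = $198,000 × 0.88 = $174,240
Millbrook Township: $174,240 × 0.00108 = $188.1792
Sable Creek County: $174,240 × 0.012 = $2,090.88
Total tax = $2,279.0592
Effective rate = $2,279.0592 ÷ $198,000 = 1.151% of market value

1.151%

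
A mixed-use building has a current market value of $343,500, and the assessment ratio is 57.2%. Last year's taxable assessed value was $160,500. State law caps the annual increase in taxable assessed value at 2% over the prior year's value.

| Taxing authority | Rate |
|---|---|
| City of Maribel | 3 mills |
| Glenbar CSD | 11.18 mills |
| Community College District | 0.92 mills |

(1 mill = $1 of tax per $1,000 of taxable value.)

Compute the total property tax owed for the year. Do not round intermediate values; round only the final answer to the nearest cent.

$2,472.02

Uncapped assessed value = $343,500 × 0.572 = $196,482
Cap limit = $160,500 × 1.02 = $163,710
Taxable assessed value = min($196,482, $163,710) = $163,710 (cap binds)
City of Maribel: $163,710 × 0.003 = $491.13
Glenbar CSD: $163,710 × 0.01118 = $1,830.2778
Community College District: $163,710 × 0.00092 = $150.6132
Total = $2,472.021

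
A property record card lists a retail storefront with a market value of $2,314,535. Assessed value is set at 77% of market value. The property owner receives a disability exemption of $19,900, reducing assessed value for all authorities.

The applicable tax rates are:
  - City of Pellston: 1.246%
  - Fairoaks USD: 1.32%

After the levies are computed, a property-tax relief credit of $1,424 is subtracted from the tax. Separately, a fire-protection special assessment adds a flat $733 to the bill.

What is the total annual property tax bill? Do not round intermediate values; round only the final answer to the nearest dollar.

Assessed value = $2,314,535 × 0.77 = $1,782,191.95
Taxable value = $1,782,191.95 − $19,900 = $1,762,291.95
City of Pellston: $1,762,291.95 × 0.01246 = $21,958.157697
Fairoaks USD: $1,762,291.95 × 0.0132 = $23,262.25374
Levies subtotal = $45,220.411437
After credit = $45,220.411437 − $1,424 = $43,796.411437
Total = $43,796.411437 + $733 = $44,529.411437

$44,529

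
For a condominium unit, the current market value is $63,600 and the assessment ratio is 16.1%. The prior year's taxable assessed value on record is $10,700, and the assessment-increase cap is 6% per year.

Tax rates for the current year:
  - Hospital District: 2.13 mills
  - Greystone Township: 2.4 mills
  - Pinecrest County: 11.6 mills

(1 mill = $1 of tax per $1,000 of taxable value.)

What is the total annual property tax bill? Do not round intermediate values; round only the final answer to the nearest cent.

Uncapped assessed value = $63,600 × 0.161 = $10,239.6
Cap limit = $10,700 × 1.06 = $11,342
Taxable assessed value = min($10,239.6, $11,342) = $10,239.6 (cap does not bind)
Hospital District: $10,239.6 × 0.00213 = $21.810348
Greystone Township: $10,239.6 × 0.0024 = $24.57504
Pinecrest County: $10,239.6 × 0.0116 = $118.77936
Total = $165.164748

$165.16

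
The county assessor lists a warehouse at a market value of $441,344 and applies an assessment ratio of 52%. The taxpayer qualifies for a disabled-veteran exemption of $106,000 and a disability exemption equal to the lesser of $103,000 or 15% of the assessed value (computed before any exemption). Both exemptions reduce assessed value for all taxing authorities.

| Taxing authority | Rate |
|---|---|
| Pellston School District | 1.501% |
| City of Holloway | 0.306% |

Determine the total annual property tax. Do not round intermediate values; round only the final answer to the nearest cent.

$1,609.57

Assessed value = $441,344 × 0.52 = $229,498.88
Disability exemption = min($103,000, 15% × $229,498.88) = min($103,000, $34,424.832) = $34,424.832 (percentage binds)
Taxable value = $229,498.88 − $106,000 − $34,424.832 = $89,074.048
Pellston School District: $89,074.048 × 0.01501 = $1,337.00146048
City of Holloway: $89,074.048 × 0.00306 = $272.56658688
Total = $1,609.56804736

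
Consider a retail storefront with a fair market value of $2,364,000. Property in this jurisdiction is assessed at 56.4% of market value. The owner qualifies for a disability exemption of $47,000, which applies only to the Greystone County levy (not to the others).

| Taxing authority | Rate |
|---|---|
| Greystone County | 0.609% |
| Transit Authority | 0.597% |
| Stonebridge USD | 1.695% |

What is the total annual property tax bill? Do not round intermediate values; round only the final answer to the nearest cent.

Assessed value = $2,364,000 × 0.564 = $1,333,296
Greystone County: ($1,333,296 − $47,000) × 0.00609 = $1,286,296 × 0.00609 = $7,833.54264
Transit Authority: $1,333,296 × 0.00597 = $7,959.77712
Stonebridge USD: $1,333,296 × 0.01695 = $22,599.3672
Total = $38,392.68696

$38,392.69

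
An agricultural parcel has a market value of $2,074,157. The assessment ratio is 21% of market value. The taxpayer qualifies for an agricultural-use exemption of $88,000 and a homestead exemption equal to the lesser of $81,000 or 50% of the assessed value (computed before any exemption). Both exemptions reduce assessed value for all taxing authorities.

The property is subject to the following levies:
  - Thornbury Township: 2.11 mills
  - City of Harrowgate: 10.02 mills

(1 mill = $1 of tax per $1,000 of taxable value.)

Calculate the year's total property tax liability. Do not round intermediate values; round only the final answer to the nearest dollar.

Assessed value = $2,074,157 × 0.21 = $435,572.97
Homestead exemption = min($81,000, 50% × $435,572.97) = min($81,000, $217,786.485) = $81,000 (dollar cap binds)
Taxable value = $435,572.97 − $88,000 − $81,000 = $266,572.97
Thornbury Township: $266,572.97 × 0.00211 = $562.4689667
City of Harrowgate: $266,572.97 × 0.01002 = $2,671.0611594
Total = $3,233.5301261

$3,234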